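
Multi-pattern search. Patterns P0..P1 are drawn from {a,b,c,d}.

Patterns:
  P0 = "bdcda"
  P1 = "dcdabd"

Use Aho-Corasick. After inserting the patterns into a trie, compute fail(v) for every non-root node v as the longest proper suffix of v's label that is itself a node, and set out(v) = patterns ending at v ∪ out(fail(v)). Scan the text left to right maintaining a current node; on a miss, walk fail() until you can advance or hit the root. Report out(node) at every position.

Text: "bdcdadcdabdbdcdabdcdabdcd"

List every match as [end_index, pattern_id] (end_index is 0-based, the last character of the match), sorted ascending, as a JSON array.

Build:
Trie (insert patterns):
  n0 'ε': b→1 d→6
  n1 'b': d→2
  n2 'bd': c→3
  n3 'bdc': d→4
  n4 'bdcd': a→5
  n5 'bdcda': ·  ←P0
  n6 'd': c→7
  n7 'dc': d→8
  n8 'dcd': a→9
  n9 'dcda': b→10
  n10 'dcdab': d→11
  n11 'dcdabd': ·  ←P1

Failure links (BFS by depth):
  fail(1) 'b': from fail(0)=0 chase 'b': 0 ⇒ 0;  out=∅∪out(0)=∅
  fail(6) 'd': from fail(0)=0 chase 'd': 0 ⇒ 0;  out=∅∪out(0)=∅
  fail(2) 'bd': from fail(1)=0 chase 'd': 0 ⇒ 6;  out=∅∪out(6)=∅
  fail(7) 'dc': from fail(6)=0 chase 'c': 0 ⇒ 0;  out=∅∪out(0)=∅
  fail(3) 'bdc': from fail(2)=6 chase 'c': 6 ⇒ 7;  out=∅∪out(7)=∅
  fail(8) 'dcd': from fail(7)=0 chase 'd': 0 ⇒ 6;  out=∅∪out(6)=∅
  fail(4) 'bdcd': from fail(3)=7 chase 'd': 7 ⇒ 8;  out=∅∪out(8)=∅
  fail(9) 'dcda': from fail(8)=6 chase 'a': 6→0 ⇒ 0;  out=∅∪out(0)=∅
  fail(5) 'bdcda': from fail(4)=8 chase 'a': 8 ⇒ 9;  out={0}∪out(9)={0}
  fail(10) 'dcdab': from fail(9)=0 chase 'b': 0 ⇒ 1;  out=∅∪out(1)=∅
  fail(11) 'dcdabd': from fail(10)=1 chase 'd': 1 ⇒ 2;  out={1}∪out(2)={1}

Scan:
i=0 'b': node 0→1
i=1 'd': node 1→2
i=2 'c': node 2→3
i=3 'd': node 3→4
i=4 'a': node 4→5  ** P0@[0:4]
i=5 'd': node 5→6 (fail-walked)
i=6 'c': node 6→7
i=7 'd': node 7→8
i=8 'a': node 8→9
i=9 'b': node 9→10
i=10 'd': node 10→11  ** P1@[5:10]
i=11 'b': node 11→1 (fail-walked)
i=12 'd': node 1→2
i=13 'c': node 2→3
i=14 'd': node 3→4
i=15 'a': node 4→5  ** P0@[11:15]
i=16 'b': node 5→10 (fail-walked)
i=17 'd': node 10→11  ** P1@[12:17]
i=18 'c': node 11→3 (fail-walked)
i=19 'd': node 3→4
i=20 'a': node 4→5  ** P0@[16:20]
i=21 'b': node 5→10 (fail-walked)
i=22 'd': node 10→11  ** P1@[17:22]
i=23 'c': node 11→3 (fail-walked)
i=24 'd': node 3→4

All matches (sorted): [[4,0],[10,1],[15,0],[17,1],[20,0],[22,1]]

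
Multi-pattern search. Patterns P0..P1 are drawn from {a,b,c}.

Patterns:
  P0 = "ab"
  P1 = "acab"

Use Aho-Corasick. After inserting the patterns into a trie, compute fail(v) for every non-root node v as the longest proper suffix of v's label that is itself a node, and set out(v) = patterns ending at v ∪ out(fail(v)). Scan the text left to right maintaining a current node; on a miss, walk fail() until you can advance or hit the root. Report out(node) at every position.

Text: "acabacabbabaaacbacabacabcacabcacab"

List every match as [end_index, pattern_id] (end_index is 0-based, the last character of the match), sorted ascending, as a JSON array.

Construct AC machine:
Trie (insert patterns):
  0='ε' goto a→1
  1='a' goto b→2 c→3
  2='ab' goto ·  [P0 ends]
  3='ac' goto a→4
  4='aca' goto b→5
  5='acab' goto ·  [P1 ends]

Failure links (BFS by depth):
  fail(1) 'a': from fail(0)=0 chase 'a': 0 ⇒ 0;  out=∅∪out(0)=∅
  fail(2) 'ab': from fail(1)=0 chase 'b': 0 ⇒ 0;  out={0}∪out(0)={0}
  fail(3) 'ac': from fail(1)=0 chase 'c': 0 ⇒ 0;  out=∅∪out(0)=∅
  fail(4) 'aca': from fail(3)=0 chase 'a': 0 ⇒ 1;  out=∅∪out(1)=∅
  fail(5) 'acab': from fail(4)=1 chase 'b': 1 ⇒ 2;  out={1}∪out(2)={0,1}

Run:
i=0 'a': node 0→1
i=1 'c': node 1→3
i=2 'a': node 3→4
i=3 'b': node 4→5  → match P0@[2:3],P1@[0:3]
i=4 'a': node 5→1 (fail-walked)
i=5 'c': node 1→3
i=6 'a': node 3→4
i=7 'b': node 4→5  → match P0@[6:7],P1@[4:7]
i=8 'b': node 5→0 (fail-walked)
i=9 'a': node 0→1
i=10 'b': node 1→2  → match P0@[9:10]
i=11 'a': node 2→1 (fail-walked)
i=12 'a': node 1→1 (fail-walked)
i=13 'a': node 1→1 (fail-walked)
i=14 'c': node 1→3
i=15 'b': node 3→0 (fail-walked)
i=16 'a': node 0→1
i=17 'c': node 1→3
i=18 'a': node 3→4
i=19 'b': node 4→5  → match P0@[18:19],P1@[16:19]
i=20 'a': node 5→1 (fail-walked)
i=21 'c': node 1→3
i=22 'a': node 3→4
i=23 'b': node 4→5  → match P0@[22:23],P1@[20:23]
i=24 'c': node 5→0 (fail-walked)
i=25 'a': node 0→1
i=26 'c': node 1→3
i=27 'a': node 3→4
i=28 'b': node 4→5  → match P0@[27:28],P1@[25:28]
i=29 'c': node 5→0 (fail-walked)
i=30 'a': node 0→1
i=31 'c': node 1→3
i=32 'a': node 3→4
i=33 'b': node 4→5  → match P0@[32:33],P1@[30:33]

Matches: [[3,0],[3,1],[7,0],[7,1],[10,0],[19,0],[19,1],[23,0],[23,1],[28,0],[28,1],[33,0],[33,1]]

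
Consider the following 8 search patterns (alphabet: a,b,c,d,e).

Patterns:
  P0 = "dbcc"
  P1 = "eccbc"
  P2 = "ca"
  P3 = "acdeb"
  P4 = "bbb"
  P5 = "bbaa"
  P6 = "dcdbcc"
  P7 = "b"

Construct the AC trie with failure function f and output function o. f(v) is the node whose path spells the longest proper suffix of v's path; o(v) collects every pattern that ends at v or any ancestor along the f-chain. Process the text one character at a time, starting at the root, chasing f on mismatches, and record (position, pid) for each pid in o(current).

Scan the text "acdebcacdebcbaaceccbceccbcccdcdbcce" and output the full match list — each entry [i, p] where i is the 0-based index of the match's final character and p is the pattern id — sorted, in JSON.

Construct AC machine:
Trie nodes:
  n0 'ε': a→12 b→17 c→10 d→1 e→5
  n1 'd': b→2 c→22
  n2 'db': c→3
  n3 'dbc': c→4
  n4 'dbcc': ·  ←P0
  n5 'e': c→6
  n6 'ec': c→7
  n7 'ecc': b→8
  n8 'eccb': c→9
  n9 'eccbc': ·  ←P1
  n10 'c': a→11
  n11 'ca': ·  ←P2
  n12 'a': c→13
  n13 'ac': d→14
  n14 'acd': e→15
  n15 'acde': b→16
  n16 'acdeb': ·  ←P3
  n17 'b': b→18  ←P7
  n18 'bb': a→20 b→19
  n19 'bbb': ·  ←P4
  n20 'bba': a→21
  n21 'bbaa': ·  ←P5
  n22 'dc': d→23
  n23 'dcd': b→24
  n24 'dcdb': c→25
  n25 'dcdbc': c→26
  n26 'dcdbcc': ·  ←P6

Failure links (BFS by depth):
  n1('d'): parent n0 fail=0; on 'd' 0 → fail=0;  out ∅∪∅=∅
  n5('e'): parent n0 fail=0; on 'e' 0 → fail=0;  out ∅∪∅=∅
  n10('c'): parent n0 fail=0; on 'c' 0 → fail=0;  out ∅∪∅=∅
  n12('a'): parent n0 fail=0; on 'a' 0 → fail=0;  out ∅∪∅=∅
  n17('b'): parent n0 fail=0; on 'b' 0 → fail=0;  out {7}∪∅={7}
  n2('db'): parent n1 fail=0; on 'b' 0 → fail=17;  out ∅∪{7}={7}
  n6('ec'): parent n5 fail=0; on 'c' 0 → fail=10;  out ∅∪∅=∅
  n11('ca'): parent n10 fail=0; on 'a' 0 → fail=12;  out {2}∪∅={2}
  n13('ac'): parent n12 fail=0; on 'c' 0 → fail=10;  out ∅∪∅=∅
  n18('bb'): parent n17 fail=0; on 'b' 0 → fail=17;  out ∅∪{7}={7}
  n22('dc'): parent n1 fail=0; on 'c' 0 → fail=10;  out ∅∪∅=∅
  n3('dbc'): parent n2 fail=17; on 'c' 17→0 → fail=10;  out ∅∪∅=∅
  n7('ecc'): parent n6 fail=10; on 'c' 10→0 → fail=10;  out ∅∪∅=∅
  n14('acd'): parent n13 fail=10; on 'd' 10→0 → fail=1;  out ∅∪∅=∅
  n19('bbb'): parent n18 fail=17; on 'b' 17 → fail=18;  out {4}∪{7}={4,7}
  n20('bba'): parent n18 fail=17; on 'a' 17→0 → fail=12;  out ∅∪∅=∅
  n23('dcd'): parent n22 fail=10; on 'd' 10→0 → fail=1;  out ∅∪∅=∅
  n4('dbcc'): parent n3 fail=10; on 'c' 10→0 → fail=10;  out {0}∪∅={0}
  n8('eccb'): parent n7 fail=10; on 'b' 10→0 → fail=17;  out ∅∪{7}={7}
  n15('acde'): parent n14 fail=1; on 'e' 1→0 → fail=5;  out ∅∪∅=∅
  n21('bbaa'): parent n20 fail=12; on 'a' 12→0 → fail=12;  out {5}∪∅={5}
  n24('dcdb'): parent n23 fail=1; on 'b' 1 → fail=2;  out ∅∪{7}={7}
  n9('eccbc'): parent n8 fail=17; on 'c' 17→0 → fail=10;  out {1}∪∅={1}
  n16('acdeb'): parent n15 fail=5; on 'b' 5→0 → fail=17;  out {3}∪{7}={3,7}
  n25('dcdbc'): parent n24 fail=2; on 'c' 2 → fail=3;  out ∅∪∅=∅
  n26('dcdbcc'): parent n25 fail=3; on 'c' 3 → fail=4;  out {6}∪{0}={0,6}

Scan:
pos 0 'a': at 12
pos 1 'c': at 13
pos 2 'd': at 14
pos 3 'e': at 15
pos 4 'b': at 16  → match P3@[0:4],P7@[4:4]
pos 5 'c': at 10 (via fail)
pos 6 'a': at 11  → match P2@[5:6]
pos 7 'c': at 13 (via fail)
pos 8 'd': at 14
pos 9 'e': at 15
pos 10 'b': at 16  → match P3@[6:10],P7@[10:10]
pos 11 'c': at 10 (via fail)
pos 12 'b': at 17 (via fail)  → match P7@[12:12]
pos 13 'a': at 12 (via fail)
pos 14 'a': at 12 (via fail)
pos 15 'c': at 13
pos 16 'e': at 5 (via fail)
pos 17 'c': at 6
pos 18 'c': at 7
pos 19 'b': at 8  → match P7@[19:19]
pos 20 'c': at 9  → match P1@[16:20]
pos 21 'e': at 5 (via fail)
pos 22 'c': at 6
pos 23 'c': at 7
pos 24 'b': at 8  → match P7@[24:24]
pos 25 'c': at 9  → match P1@[21:25]
pos 26 'c': at 10 (via fail)
pos 27 'c': at 10 (via fail)
pos 28 'd': at 1 (via fail)
pos 29 'c': at 22
pos 30 'd': at 23
pos 31 'b': at 24  → match P7@[31:31]
pos 32 'c': at 25
pos 33 'c': at 26  → match P0@[30:33],P6@[28:33]
pos 34 'e': at 5 (via fail)

Result: [[4,3],[4,7],[6,2],[10,3],[10,7],[12,7],[19,7],[20,1],[24,7],[25,1],[31,7],[33,0],[33,6]]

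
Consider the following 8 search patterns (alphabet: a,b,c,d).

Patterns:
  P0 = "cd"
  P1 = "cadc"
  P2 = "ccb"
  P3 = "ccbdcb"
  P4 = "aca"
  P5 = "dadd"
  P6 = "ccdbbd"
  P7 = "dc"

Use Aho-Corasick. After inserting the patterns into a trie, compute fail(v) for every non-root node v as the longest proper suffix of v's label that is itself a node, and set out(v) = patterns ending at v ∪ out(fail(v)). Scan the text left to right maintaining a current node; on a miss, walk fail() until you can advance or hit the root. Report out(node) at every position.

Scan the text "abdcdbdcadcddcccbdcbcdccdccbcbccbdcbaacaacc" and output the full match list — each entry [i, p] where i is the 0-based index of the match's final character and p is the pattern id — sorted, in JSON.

Construct AC machine:
Trie nodes:
  n0 'ε': a→11 c→1 d→14
  n1 'c': a→3 c→6 d→2
  n2 'cd': ·  [P0 ends]
  n3 'ca': d→4
  n4 'cad': c→5
  n5 'cadc': ·  [P1 ends]
  n6 'cc': b→7 d→18
  n7 'ccb': d→8  [P2 ends]
  n8 'ccbd': c→9
  n9 'ccbdc': b→10
  n10 'ccbdcb': ·  [P3 ends]
  n11 'a': c→12
  n12 'ac': a→13
  n13 'aca': ·  [P4 ends]
  n14 'd': a→15 c→22
  n15 'da': d→16
  n16 'dad': d→17
  n17 'dadd': ·  [P5 ends]
  n18 'ccd': b→19
  n19 'ccdb': b→20
  n20 'ccdbb': d→21
  n21 'ccdbbd': ·  [P6 ends]
  n22 'dc': ·  [P7 ends]

Failure links (BFS by depth):
  n1('c'): parent n0 fail=0; on 'c' 0 → fail=0;  out ∅∪∅=∅
  n11('a'): parent n0 fail=0; on 'a' 0 → fail=0;  out ∅∪∅=∅
  n14('d'): parent n0 fail=0; on 'd' 0 → fail=0;  out ∅∪∅=∅
  n2('cd'): parent n1 fail=0; on 'd' 0 → fail=14;  out {0}∪∅={0}
  n3('ca'): parent n1 fail=0; on 'a' 0 → fail=11;  out ∅∪∅=∅
  n6('cc'): parent n1 fail=0; on 'c' 0 → fail=1;  out ∅∪∅=∅
  n12('ac'): parent n11 fail=0; on 'c' 0 → fail=1;  out ∅∪∅=∅
  n15('da'): parent n14 fail=0; on 'a' 0 → fail=11;  out ∅∪∅=∅
  n22('dc'): parent n14 fail=0; on 'c' 0 → fail=1;  out {7}∪∅={7}
  n4('cad'): parent n3 fail=11; on 'd' 11→0 → fail=14;  out ∅∪∅=∅
  n7('ccb'): parent n6 fail=1; on 'b' 1→0 → fail=0;  out {2}∪∅={2}
  n13('aca'): parent n12 fail=1; on 'a' 1 → fail=3;  out {4}∪∅={4}
  n16('dad'): parent n15 fail=11; on 'd' 11→0 → fail=14;  out ∅∪∅=∅
  n18('ccd'): parent n6 fail=1; on 'd' 1 → fail=2;  out ∅∪{0}={0}
  n5('cadc'): parent n4 fail=14; on 'c' 14 → fail=22;  out {1}∪{7}={1,7}
  n8('ccbd'): parent n7 fail=0; on 'd' 0 → fail=14;  out ∅∪∅=∅
  n17('dadd'): parent n16 fail=14; on 'd' 14→0 → fail=14;  out {5}∪∅={5}
  n19('ccdb'): parent n18 fail=2; on 'b' 2→14→0 → fail=0;  out ∅∪∅=∅
  n9('ccbdc'): parent n8 fail=14; on 'c' 14 → fail=22;  out ∅∪{7}={7}
  n20('ccdbb'): parent n19 fail=0; on 'b' 0 → fail=0;  out ∅∪∅=∅
  n10('ccbdcb'): parent n9 fail=22; on 'b' 22→1→0 → fail=0;  out {3}∪∅={3}
  n21('ccdbbd'): parent n20 fail=0; on 'd' 0 → fail=14;  out {6}∪∅={6}

Text stream:
[0] read 'a'  n0⇒n11
[1] read 'b'  n11⇒n0 (via fail)
[2] read 'd'  n0⇒n14
[3] read 'c'  n14⇒n22  emit P7@[2:3]
[4] read 'd'  n22⇒n2 (via fail)  emit P0@[3:4]
[5] read 'b'  n2⇒n0 (via fail)
[6] read 'd'  n0⇒n14
[7] read 'c'  n14⇒n22  emit P7@[6:7]
[8] read 'a'  n22⇒n3 (via fail)
[9] read 'd'  n3⇒n4
[10] read 'c'  n4⇒n5  emit P1@[7:10],P7@[9:10]
[11] read 'd'  n5⇒n2 (via fail)  emit P0@[10:11]
[12] read 'd'  n2⇒n14 (via fail)
[13] read 'c'  n14⇒n22  emit P7@[12:13]
[14] read 'c'  n22⇒n6 (via fail)
[15] read 'c'  n6⇒n6 (via fail)
[16] read 'b'  n6⇒n7  emit P2@[14:16]
[17] read 'd'  n7⇒n8
[18] read 'c'  n8⇒n9  emit P7@[17:18]
[19] read 'b'  n9⇒n10  emit P3@[14:19]
[20] read 'c'  n10⇒n1 (via fail)
[21] read 'd'  n1⇒n2  emit P0@[20:21]
[22] read 'c'  n2⇒n22 (via fail)  emit P7@[21:22]
[23] read 'c'  n22⇒n6 (via fail)
[24] read 'd'  n6⇒n18  emit P0@[23:24]
[25] read 'c'  n18⇒n22 (via fail)  emit P7@[24:25]
[26] read 'c'  n22⇒n6 (via fail)
[27] read 'b'  n6⇒n7  emit P2@[25:27]
[28] read 'c'  n7⇒n1 (via fail)
[29] read 'b'  n1⇒n0 (via fail)
[30] read 'c'  n0⇒n1
[31] read 'c'  n1⇒n6
[32] read 'b'  n6⇒n7  emit P2@[30:32]
[33] read 'd'  n7⇒n8
[34] read 'c'  n8⇒n9  emit P7@[33:34]
[35] read 'b'  n9⇒n10  emit P3@[30:35]
[36] read 'a'  n10⇒n11 (via fail)
[37] read 'a'  n11⇒n11 (via fail)
[38] read 'c'  n11⇒n12
[39] read 'a'  n12⇒n13  emit P4@[37:39]
[40] read 'a'  n13⇒n11 (via fail)
[41] read 'c'  n11⇒n12
[42] read 'c'  n12⇒n6 (via fail)

All matches (sorted): [[3,7],[4,0],[7,7],[10,1],[10,7],[11,0],[13,7],[16,2],[18,7],[19,3],[21,0],[22,7],[24,0],[25,7],[27,2],[32,2],[34,7],[35,3],[39,4]]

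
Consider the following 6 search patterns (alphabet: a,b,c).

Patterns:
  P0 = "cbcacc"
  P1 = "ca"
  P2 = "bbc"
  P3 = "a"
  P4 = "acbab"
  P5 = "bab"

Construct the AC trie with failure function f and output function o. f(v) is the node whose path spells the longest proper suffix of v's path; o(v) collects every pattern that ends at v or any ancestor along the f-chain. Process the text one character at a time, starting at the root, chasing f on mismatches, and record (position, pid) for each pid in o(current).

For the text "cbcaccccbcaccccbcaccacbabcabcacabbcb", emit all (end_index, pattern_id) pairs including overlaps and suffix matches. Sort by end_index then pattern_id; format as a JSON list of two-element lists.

Build:
Trie (insert patterns):
  0='ε' goto a→11 b→8 c→1
  1='c' goto a→7 b→2
  2='cb' goto c→3
  3='cbc' goto a→4
  4='cbca' goto c→5
  5='cbcac' goto c→6
  6='cbcacc' goto ·  [P0 ends]
  7='ca' goto ·  [P1 ends]
  8='b' goto a→16 b→9
  9='bb' goto c→10
  10='bbc' goto ·  [P2 ends]
  11='a' goto c→12  [P3 ends]
  12='ac' goto b→13
  13='acb' goto a→14
  14='acba' goto b→15
  15='acbab' goto ·  [P4 ends]
  16='ba' goto b→17
  17='bab' goto ·  [P5 ends]

Failure links (BFS by depth):
  fail(1) 'c': from fail(0)=0 chase 'c': 0 ⇒ 0;  out=∅∪out(0)=∅
  fail(8) 'b': from fail(0)=0 chase 'b': 0 ⇒ 0;  out=∅∪out(0)=∅
  fail(11) 'a': from fail(0)=0 chase 'a': 0 ⇒ 0;  out={3}∪out(0)={3}
  fail(2) 'cb': from fail(1)=0 chase 'b': 0 ⇒ 8;  out=∅∪out(8)=∅
  fail(7) 'ca': from fail(1)=0 chase 'a': 0 ⇒ 11;  out={1}∪out(11)={1,3}
  fail(9) 'bb': from fail(8)=0 chase 'b': 0 ⇒ 8;  out=∅∪out(8)=∅
  fail(12) 'ac': from fail(11)=0 chase 'c': 0 ⇒ 1;  out=∅∪out(1)=∅
  fail(16) 'ba': from fail(8)=0 chase 'a': 0 ⇒ 11;  out=∅∪out(11)={3}
  fail(3) 'cbc': from fail(2)=8 chase 'c': 8→0 ⇒ 1;  out=∅∪out(1)=∅
  fail(10) 'bbc': from fail(9)=8 chase 'c': 8→0 ⇒ 1;  out={2}∪out(1)={2}
  fail(13) 'acb': from fail(12)=1 chase 'b': 1 ⇒ 2;  out=∅∪out(2)=∅
  fail(17) 'bab': from fail(16)=11 chase 'b': 11→0 ⇒ 8;  out={5}∪out(8)={5}
  fail(4) 'cbca': from fail(3)=1 chase 'a': 1 ⇒ 7;  out=∅∪out(7)={1,3}
  fail(14) 'acba': from fail(13)=2 chase 'a': 2→8 ⇒ 16;  out=∅∪out(16)={3}
  fail(5) 'cbcac': from fail(4)=7 chase 'c': 7→11 ⇒ 12;  out=∅∪out(12)=∅
  fail(15) 'acbab': from fail(14)=16 chase 'b': 16 ⇒ 17;  out={4}∪out(17)={4,5}
  fail(6) 'cbcacc': from fail(5)=12 chase 'c': 12→1→0 ⇒ 1;  out={0}∪out(1)={0}

Scan:
[0] read 'c'  n0⇒n1
[1] read 'b'  n1⇒n2
[2] read 'c'  n2⇒n3
[3] read 'a'  n3⇒n4  ** P1@[2:3],P3@[3:3]
[4] read 'c'  n4⇒n5
[5] read 'c'  n5⇒n6  ** P0@[0:5]
[6] read 'c'  n6⇒n1 ·f
[7] read 'c'  n1⇒n1 ·f
[8] read 'b'  n1⇒n2
[9] read 'c'  n2⇒n3
[10] read 'a'  n3⇒n4  ** P1@[9:10],P3@[10:10]
[11] read 'c'  n4⇒n5
[12] read 'c'  n5⇒n6  ** P0@[7:12]
[13] read 'c'  n6⇒n1 ·f
[14] read 'c'  n1⇒n1 ·f
[15] read 'b'  n1⇒n2
[16] read 'c'  n2⇒n3
[17] read 'a'  n3⇒n4  ** P1@[16:17],P3@[17:17]
[18] read 'c'  n4⇒n5
[19] read 'c'  n5⇒n6  ** P0@[14:19]
[20] read 'a'  n6⇒n7 ·f  ** P1@[19:20],P3@[20:20]
[21] read 'c'  n7⇒n12 ·f
[22] read 'b'  n12⇒n13
[23] read 'a'  n13⇒n14  ** P3@[23:23]
[24] read 'b'  n14⇒n15  ** P4@[20:24],P5@[22:24]
[25] read 'c'  n15⇒n1 ·f
[26] read 'a'  n1⇒n7  ** P1@[25:26],P3@[26:26]
[27] read 'b'  n7⇒n8 ·f
[28] read 'c'  n8⇒n1 ·f
[29] read 'a'  n1⇒n7  ** P1@[28:29],P3@[29:29]
[30] read 'c'  n7⇒n12 ·f
[31] read 'a'  n12⇒n7 ·f  ** P1@[30:31],P3@[31:31]
[32] read 'b'  n7⇒n8 ·f
[33] read 'b'  n8⇒n9
[34] read 'c'  n9⇒n10  ** P2@[32:34]
[35] read 'b'  n10⇒n2 ·f

Matches: [[3,1],[3,3],[5,0],[10,1],[10,3],[12,0],[17,1],[17,3],[19,0],[20,1],[20,3],[23,3],[24,4],[24,5],[26,1],[26,3],[29,1],[29,3],[31,1],[31,3],[34,2]]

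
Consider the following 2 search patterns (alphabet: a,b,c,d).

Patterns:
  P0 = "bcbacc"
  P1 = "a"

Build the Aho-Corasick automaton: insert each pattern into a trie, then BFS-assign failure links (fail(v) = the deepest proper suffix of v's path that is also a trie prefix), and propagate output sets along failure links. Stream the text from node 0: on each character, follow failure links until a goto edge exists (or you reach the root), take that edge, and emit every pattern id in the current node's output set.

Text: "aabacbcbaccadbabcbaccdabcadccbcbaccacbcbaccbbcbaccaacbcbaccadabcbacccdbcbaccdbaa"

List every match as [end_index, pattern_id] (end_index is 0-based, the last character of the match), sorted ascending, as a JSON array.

Build automaton:
Trie nodes:
  0='ε' goto a→7 b→1
  1='b' goto c→2
  2='bc' goto b→3
  3='bcb' goto a→4
  4='bcba' goto c→5
  5='bcbac' goto c→6
  6='bcbacc' goto ·  [P0 ends]
  7='a' goto ·  [P1 ends]

Failure links (BFS by depth):
  fail(1) 'b': from fail(0)=0 chase 'b': 0 ⇒ 0;  out=∅∪out(0)=∅
  fail(7) 'a': from fail(0)=0 chase 'a': 0 ⇒ 0;  out={1}∪out(0)={1}
  fail(2) 'bc': from fail(1)=0 chase 'c': 0 ⇒ 0;  out=∅∪out(0)=∅
  fail(3) 'bcb': from fail(2)=0 chase 'b': 0 ⇒ 1;  out=∅∪out(1)=∅
  fail(4) 'bcba': from fail(3)=1 chase 'a': 1→0 ⇒ 7;  out=∅∪out(7)={1}
  fail(5) 'bcbac': from fail(4)=7 chase 'c': 7→0 ⇒ 0;  out=∅∪out(0)=∅
  fail(6) 'bcbacc': from fail(5)=0 chase 'c': 0 ⇒ 0;  out={0}∪out(0)={0}

Run:
i=0 'a': node 0→7  ** P1@[0:0]
i=1 'a': node 7→7 ·f  ** P1@[1:1]
i=2 'b': node 7→1 ·f
i=3 'a': node 1→7 ·f  ** P1@[3:3]
i=4 'c': node 7→0 ·f
i=5 'b': node 0→1
i=6 'c': node 1→2
i=7 'b': node 2→3
i=8 'a': node 3→4  ** P1@[8:8]
i=9 'c': node 4→5
i=10 'c': node 5→6  ** P0@[5:10]
i=11 'a': node 6→7 ·f  ** P1@[11:11]
i=12 'd': node 7→0 ·f
i=13 'b': node 0→1
i=14 'a': node 1→7 ·f  ** P1@[14:14]
i=15 'b': node 7→1 ·f
i=16 'c': node 1→2
i=17 'b': node 2→3
i=18 'a': node 3→4  ** P1@[18:18]
i=19 'c': node 4→5
i=20 'c': node 5→6  ** P0@[15:20]
i=21 'd': node 6→0 ·f
i=22 'a': node 0→7  ** P1@[22:22]
i=23 'b': node 7→1 ·f
i=24 'c': node 1→2
i=25 'a': node 2→7 ·f  ** P1@[25:25]
i=26 'd': node 7→0 ·f
i=27 'c': node 0→0
i=28 'c': node 0→0
i=29 'b': node 0→1
i=30 'c': node 1→2
i=31 'b': node 2→3
i=32 'a': node 3→4  ** P1@[32:32]
i=33 'c': node 4→5
i=34 'c': node 5→6  ** P0@[29:34]
i=35 'a': node 6→7 ·f  ** P1@[35:35]
i=36 'c': node 7→0 ·f
i=37 'b': node 0→1
i=38 'c': node 1→2
i=39 'b': node 2→3
i=40 'a': node 3→4  ** P1@[40:40]
i=41 'c': node 4→5
i=42 'c': node 5→6  ** P0@[37:42]
i=43 'b': node 6→1 ·f
i=44 'b': node 1→1 ·f
i=45 'c': node 1→2
i=46 'b': node 2→3
i=47 'a': node 3→4  ** P1@[47:47]
i=48 'c': node 4→5
i=49 'c': node 5→6  ** P0@[44:49]
i=50 'a': node 6→7 ·f  ** P1@[50:50]
i=51 'a': node 7→7 ·f  ** P1@[51:51]
i=52 'c': node 7→0 ·f
i=53 'b': node 0→1
i=54 'c': node 1→2
i=55 'b': node 2→3
i=56 'a': node 3→4  ** P1@[56:56]
i=57 'c': node 4→5
i=58 'c': node 5→6  ** P0@[53:58]
i=59 'a': node 6→7 ·f  ** P1@[59:59]
i=60 'd': node 7→0 ·f
i=61 'a': node 0→7  ** P1@[61:61]
i=62 'b': node 7→1 ·f
i=63 'c': node 1→2
i=64 'b': node 2→3
i=65 'a': node 3→4  ** P1@[65:65]
i=66 'c': node 4→5
i=67 'c': node 5→6  ** P0@[62:67]
i=68 'c': node 6→0 ·f
i=69 'd': node 0→0
i=70 'b': node 0→1
i=71 'c': node 1→2
i=72 'b': node 2→3
i=73 'a': node 3→4  ** P1@[73:73]
i=74 'c': node 4→5
i=75 'c': node 5→6  ** P0@[70:75]
i=76 'd': node 6→0 ·f
i=77 'b': node 0→1
i=78 'a': node 1→7 ·f  ** P1@[78:78]
i=79 'a': node 7→7 ·f  ** P1@[79:79]

All matches (sorted): [[0,1],[1,1],[3,1],[8,1],[10,0],[11,1],[14,1],[18,1],[20,0],[22,1],[25,1],[32,1],[34,0],[35,1],[40,1],[42,0],[47,1],[49,0],[50,1],[51,1],[56,1],[58,0],[59,1],[61,1],[65,1],[67,0],[73,1],[75,0],[78,1],[79,1]]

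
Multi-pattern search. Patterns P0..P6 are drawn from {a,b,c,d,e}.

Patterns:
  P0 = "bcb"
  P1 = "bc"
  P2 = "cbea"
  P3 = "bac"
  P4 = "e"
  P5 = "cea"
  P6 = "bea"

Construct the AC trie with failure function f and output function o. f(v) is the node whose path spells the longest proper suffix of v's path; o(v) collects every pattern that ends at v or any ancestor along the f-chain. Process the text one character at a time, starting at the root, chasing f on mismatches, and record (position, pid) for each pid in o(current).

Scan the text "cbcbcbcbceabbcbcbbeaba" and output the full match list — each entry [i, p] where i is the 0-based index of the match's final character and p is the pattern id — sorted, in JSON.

Build:
Trie (insert patterns):
  n0 'ε': b→1 c→4 e→10
  n1 'b': a→8 c→2 e→13
  n2 'bc': b→3  [P1 ends]
  n3 'bcb': ·  [P0 ends]
  n4 'c': b→5 e→11
  n5 'cb': e→6
  n6 'cbe': a→7
  n7 'cbea': ·  [P2 ends]
  n8 'ba': c→9
  n9 'bac': ·  [P3 ends]
  n10 'e': ·  [P4 ends]
  n11 'ce': a→12
  n12 'cea': ·  [P5 ends]
  n13 'be': a→14
  n14 'bea': ·  [P6 ends]

BFS fail/out derivation:
  n1('b'): parent n0 fail=0; on 'b' 0 → fail=0;  out ∅∪∅=∅
  n4('c'): parent n0 fail=0; on 'c' 0 → fail=0;  out ∅∪∅=∅
  n10('e'): parent n0 fail=0; on 'e' 0 → fail=0;  out {4}∪∅={4}
  n2('bc'): parent n1 fail=0; on 'c' 0 → fail=4;  out {1}∪∅={1}
  n5('cb'): parent n4 fail=0; on 'b' 0 → fail=1;  out ∅∪∅=∅
  n8('ba'): parent n1 fail=0; on 'a' 0 → fail=0;  out ∅∪∅=∅
  n11('ce'): parent n4 fail=0; on 'e' 0 → fail=10;  out ∅∪{4}={4}
  n13('be'): parent n1 fail=0; on 'e' 0 → fail=10;  out ∅∪{4}={4}
  n3('bcb'): parent n2 fail=4; on 'b' 4 → fail=5;  out {0}∪∅={0}
  n6('cbe'): parent n5 fail=1; on 'e' 1 → fail=13;  out ∅∪{4}={4}
  n9('bac'): parent n8 fail=0; on 'c' 0 → fail=4;  out {3}∪∅={3}
  n12('cea'): parent n11 fail=10; on 'a' 10→0 → fail=0;  out {5}∪∅={5}
  n14('bea'): parent n13 fail=10; on 'a' 10→0 → fail=0;  out {6}∪∅={6}
  n7('cbea'): parent n6 fail=13; on 'a' 13 → fail=14;  out {2}∪{6}={2,6}

Run:
i=0 'c': node 0→4
i=1 'b': node 4→5
i=2 'c': node 5→2 ·f  → match P1@[1:2]
i=3 'b': node 2→3  → match P0@[1:3]
i=4 'c': node 3→2 ·f  → match P1@[3:4]
i=5 'b': node 2→3  → match P0@[3:5]
i=6 'c': node 3→2 ·f  → match P1@[5:6]
i=7 'b': node 2→3  → match P0@[5:7]
i=8 'c': node 3→2 ·f  → match P1@[7:8]
i=9 'e': node 2→11 ·f  → match P4@[9:9]
i=10 'a': node 11→12  → match P5@[8:10]
i=11 'b': node 12→1 ·f
i=12 'b': node 1→1 ·f
i=13 'c': node 1→2  → match P1@[12:13]
i=14 'b': node 2→3  → match P0@[12:14]
i=15 'c': node 3→2 ·f  → match P1@[14:15]
i=16 'b': node 2→3  → match P0@[14:16]
i=17 'b': node 3→1 ·f
i=18 'e': node 1→13  → match P4@[18:18]
i=19 'a': node 13→14  → match P6@[17:19]
i=20 'b': node 14→1 ·f
i=21 'a': node 1→8

Result: [[2,1],[3,0],[4,1],[5,0],[6,1],[7,0],[8,1],[9,4],[10,5],[13,1],[14,0],[15,1],[16,0],[18,4],[19,6]]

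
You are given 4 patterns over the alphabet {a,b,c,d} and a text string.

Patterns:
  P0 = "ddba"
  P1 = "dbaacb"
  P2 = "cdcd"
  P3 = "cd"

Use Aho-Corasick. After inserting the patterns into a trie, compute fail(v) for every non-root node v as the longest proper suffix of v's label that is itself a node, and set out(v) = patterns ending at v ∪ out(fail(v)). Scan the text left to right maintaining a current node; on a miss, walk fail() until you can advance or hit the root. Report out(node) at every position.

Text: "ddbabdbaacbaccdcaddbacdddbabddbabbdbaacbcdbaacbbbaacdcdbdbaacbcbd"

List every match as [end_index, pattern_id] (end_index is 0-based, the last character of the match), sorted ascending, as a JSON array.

Construct AC machine:
Trie (insert patterns):
  0='ε' goto c→10 d→1
  1='d' goto b→5 d→2
  2='dd' goto b→3
  3='ddb' goto a→4
  4='ddba' goto ·  [P0 ends]
  5='db' goto a→6
  6='dba' goto a→7
  7='dbaa' goto c→8
  8='dbaac' goto b→9
  9='dbaacb' goto ·  [P1 ends]
  10='c' goto d→11
  11='cd' goto c→12  [P3 ends]
  12='cdc' goto d→13
  13='cdcd' goto ·  [P2 ends]

Failure links (BFS by depth):
  fail(1) 'd': from fail(0)=0 chase 'd': 0 ⇒ 0;  out=∅∪out(0)=∅
  fail(10) 'c': from fail(0)=0 chase 'c': 0 ⇒ 0;  out=∅∪out(0)=∅
  fail(2) 'dd': from fail(1)=0 chase 'd': 0 ⇒ 1;  out=∅∪out(1)=∅
  fail(5) 'db': from fail(1)=0 chase 'b': 0 ⇒ 0;  out=∅∪out(0)=∅
  fail(11) 'cd': from fail(10)=0 chase 'd': 0 ⇒ 1;  out={3}∪out(1)={3}
  fail(3) 'ddb': from fail(2)=1 chase 'b': 1 ⇒ 5;  out=∅∪out(5)=∅
  fail(6) 'dba': from fail(5)=0 chase 'a': 0 ⇒ 0;  out=∅∪out(0)=∅
  fail(12) 'cdc': from fail(11)=1 chase 'c': 1→0 ⇒ 10;  out=∅∪out(10)=∅
  fail(4) 'ddba': from fail(3)=5 chase 'a': 5 ⇒ 6;  out={0}∪out(6)={0}
  fail(7) 'dbaa': from fail(6)=0 chase 'a': 0 ⇒ 0;  out=∅∪out(0)=∅
  fail(13) 'cdcd': from fail(12)=10 chase 'd': 10 ⇒ 11;  out={2}∪out(11)={2,3}
  fail(8) 'dbaac': from fail(7)=0 chase 'c': 0 ⇒ 10;  out=∅∪out(10)=∅
  fail(9) 'dbaacb': from fail(8)=10 chase 'b': 10→0 ⇒ 0;  out={1}∪out(0)={1}

Run:
[0] read 'd'  n0⇒n1
[1] read 'd'  n1⇒n2
[2] read 'b'  n2⇒n3
[3] read 'a'  n3⇒n4  ** P0@[0:3]
[4] read 'b'  n4⇒n0 (via fail)
[5] read 'd'  n0⇒n1
[6] read 'b'  n1⇒n5
[7] read 'a'  n5⇒n6
[8] read 'a'  n6⇒n7
[9] read 'c'  n7⇒n8
[10] read 'b'  n8⇒n9  ** P1@[5:10]
[11] read 'a'  n9⇒n0 (via fail)
[12] read 'c'  n0⇒n10
[13] read 'c'  n10⇒n10 (via fail)
[14] read 'd'  n10⇒n11  ** P3@[13:14]
[15] read 'c'  n11⇒n12
[16] read 'a'  n12⇒n0 (via fail)
[17] read 'd'  n0⇒n1
[18] read 'd'  n1⇒n2
[19] read 'b'  n2⇒n3
[20] read 'a'  n3⇒n4  ** P0@[17:20]
[21] read 'c'  n4⇒n10 (via fail)
[22] read 'd'  n10⇒n11  ** P3@[21:22]
[23] read 'd'  n11⇒n2 (via fail)
[24] read 'd'  n2⇒n2 (via fail)
[25] read 'b'  n2⇒n3
[26] read 'a'  n3⇒n4  ** P0@[23:26]
[27] read 'b'  n4⇒n0 (via fail)
[28] read 'd'  n0⇒n1
[29] read 'd'  n1⇒n2
[30] read 'b'  n2⇒n3
[31] read 'a'  n3⇒n4  ** P0@[28:31]
[32] read 'b'  n4⇒n0 (via fail)
[33] read 'b'  n0⇒n0
[34] read 'd'  n0⇒n1
[35] read 'b'  n1⇒n5
[36] read 'a'  n5⇒n6
[37] read 'a'  n6⇒n7
[38] read 'c'  n7⇒n8
[39] read 'b'  n8⇒n9  ** P1@[34:39]
[40] read 'c'  n9⇒n10 (via fail)
[41] read 'd'  n10⇒n11  ** P3@[40:41]
[42] read 'b'  n11⇒n5 (via fail)
[43] read 'a'  n5⇒n6
[44] read 'a'  n6⇒n7
[45] read 'c'  n7⇒n8
[46] read 'b'  n8⇒n9  ** P1@[41:46]
[47] read 'b'  n9⇒n0 (via fail)
[48] read 'b'  n0⇒n0
[49] read 'a'  n0⇒n0
[50] read 'a'  n0⇒n0
[51] read 'c'  n0⇒n10
[52] read 'd'  n10⇒n11  ** P3@[51:52]
[53] read 'c'  n11⇒n12
[54] read 'd'  n12⇒n13  ** P2@[51:54],P3@[53:54]
[55] read 'b'  n13⇒n5 (via fail)
[56] read 'd'  n5⇒n1 (via fail)
[57] read 'b'  n1⇒n5
[58] read 'a'  n5⇒n6
[59] read 'a'  n6⇒n7
[60] read 'c'  n7⇒n8
[61] read 'b'  n8⇒n9  ** P1@[56:61]
[62] read 'c'  n9⇒n10 (via fail)
[63] read 'b'  n10⇒n0 (via fail)
[64] read 'd'  n0⇒n1

Result: [[3,0],[10,1],[14,3],[20,0],[22,3],[26,0],[31,0],[39,1],[41,3],[46,1],[52,3],[54,2],[54,3],[61,1]]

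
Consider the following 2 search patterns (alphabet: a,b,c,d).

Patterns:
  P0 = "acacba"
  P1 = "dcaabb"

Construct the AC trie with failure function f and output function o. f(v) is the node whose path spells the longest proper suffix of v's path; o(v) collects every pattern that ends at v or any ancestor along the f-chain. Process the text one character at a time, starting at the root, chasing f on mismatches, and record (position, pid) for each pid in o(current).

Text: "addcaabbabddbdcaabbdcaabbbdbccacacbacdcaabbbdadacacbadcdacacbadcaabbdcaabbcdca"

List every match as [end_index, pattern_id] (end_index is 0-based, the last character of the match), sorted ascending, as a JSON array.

Construct AC machine:
Trie nodes:
  n0 'ε': a→1 d→7
  n1 'a': c→2
  n2 'ac': a→3
  n3 'aca': c→4
  n4 'acac': b→5
  n5 'acacb': a→6
  n6 'acacba': ·  ←P0
  n7 'd': c→8
  n8 'dc': a→9
  n9 'dca': a→10
  n10 'dcaa': b→11
  n11 'dcaab': b→12
  n12 'dcaabb': ·  ←P1

BFS fail/out derivation:
  fail(1) 'a': from fail(0)=0 chase 'a': 0 ⇒ 0;  out=∅∪out(0)=∅
  fail(7) 'd': from fail(0)=0 chase 'd': 0 ⇒ 0;  out=∅∪out(0)=∅
  fail(2) 'ac': from fail(1)=0 chase 'c': 0 ⇒ 0;  out=∅∪out(0)=∅
  fail(8) 'dc': from fail(7)=0 chase 'c': 0 ⇒ 0;  out=∅∪out(0)=∅
  fail(3) 'aca': from fail(2)=0 chase 'a': 0 ⇒ 1;  out=∅∪out(1)=∅
  fail(9) 'dca': from fail(8)=0 chase 'a': 0 ⇒ 1;  out=∅∪out(1)=∅
  fail(4) 'acac': from fail(3)=1 chase 'c': 1 ⇒ 2;  out=∅∪out(2)=∅
  fail(10) 'dcaa': from fail(9)=1 chase 'a': 1→0 ⇒ 1;  out=∅∪out(1)=∅
  fail(5) 'acacb': from fail(4)=2 chase 'b': 2→0 ⇒ 0;  out=∅∪out(0)=∅
  fail(11) 'dcaab': from fail(10)=1 chase 'b': 1→0 ⇒ 0;  out=∅∪out(0)=∅
  fail(6) 'acacba': from fail(5)=0 chase 'a': 0 ⇒ 1;  out={0}∪out(1)={0}
  fail(12) 'dcaabb': from fail(11)=0 chase 'b': 0 ⇒ 0;  out={1}∪out(0)={1}

Text stream:
[0] read 'a'  n0⇒n1
[1] read 'd'  n1⇒n7 ·f
[2] read 'd'  n7⇒n7 ·f
[3] read 'c'  n7⇒n8
[4] read 'a'  n8⇒n9
[5] read 'a'  n9⇒n10
[6] read 'b'  n10⇒n11
[7] read 'b'  n11⇒n12  → match P1@[2:7]
[8] read 'a'  n12⇒n1 ·f
[9] read 'b'  n1⇒n0 ·f
[10] read 'd'  n0⇒n7
[11] read 'd'  n7⇒n7 ·f
[12] read 'b'  n7⇒n0 ·f
[13] read 'd'  n0⇒n7
[14] read 'c'  n7⇒n8
[15] read 'a'  n8⇒n9
[16] read 'a'  n9⇒n10
[17] read 'b'  n10⇒n11
[18] read 'b'  n11⇒n12  → match P1@[13:18]
[19] read 'd'  n12⇒n7 ·f
[20] read 'c'  n7⇒n8
[21] read 'a'  n8⇒n9
[22] read 'a'  n9⇒n10
[23] read 'b'  n10⇒n11
[24] read 'b'  n11⇒n12  → match P1@[19:24]
[25] read 'b'  n12⇒n0 ·f
[26] read 'd'  n0⇒n7
[27] read 'b'  n7⇒n0 ·f
[28] read 'c'  n0⇒n0
[29] read 'c'  n0⇒n0
[30] read 'a'  n0⇒n1
[31] read 'c'  n1⇒n2
[32] read 'a'  n2⇒n3
[33] read 'c'  n3⇒n4
[34] read 'b'  n4⇒n5
[35] read 'a'  n5⇒n6  → match P0@[30:35]
[36] read 'c'  n6⇒n2 ·f
[37] read 'd'  n2⇒n7 ·f
[38] read 'c'  n7⇒n8
[39] read 'a'  n8⇒n9
[40] read 'a'  n9⇒n10
[41] read 'b'  n10⇒n11
[42] read 'b'  n11⇒n12  → match P1@[37:42]
[43] read 'b'  n12⇒n0 ·f
[44] read 'd'  n0⇒n7
[45] read 'a'  n7⇒n1 ·f
[46] read 'd'  n1⇒n7 ·f
[47] read 'a'  n7⇒n1 ·f
[48] read 'c'  n1⇒n2
[49] read 'a'  n2⇒n3
[50] read 'c'  n3⇒n4
[51] read 'b'  n4⇒n5
[52] read 'a'  n5⇒n6  → match P0@[47:52]
[53] read 'd'  n6⇒n7 ·f
[54] read 'c'  n7⇒n8
[55] read 'd'  n8⇒n7 ·f
[56] read 'a'  n7⇒n1 ·f
[57] read 'c'  n1⇒n2
[58] read 'a'  n2⇒n3
[59] read 'c'  n3⇒n4
[60] read 'b'  n4⇒n5
[61] read 'a'  n5⇒n6  → match P0@[56:61]
[62] read 'd'  n6⇒n7 ·f
[63] read 'c'  n7⇒n8
[64] read 'a'  n8⇒n9
[65] read 'a'  n9⇒n10
[66] read 'b'  n10⇒n11
[67] read 'b'  n11⇒n12  → match P1@[62:67]
[68] read 'd'  n12⇒n7 ·f
[69] read 'c'  n7⇒n8
[70] read 'a'  n8⇒n9
[71] read 'a'  n9⇒n10
[72] read 'b'  n10⇒n11
[73] read 'b'  n11⇒n12  → match P1@[68:73]
[74] read 'c'  n12⇒n0 ·f
[75] read 'd'  n0⇒n7
[76] read 'c'  n7⇒n8
[77] read 'a'  n8⇒n9

All matches (sorted): [[7,1],[18,1],[24,1],[35,0],[42,1],[52,0],[61,0],[67,1],[73,1]]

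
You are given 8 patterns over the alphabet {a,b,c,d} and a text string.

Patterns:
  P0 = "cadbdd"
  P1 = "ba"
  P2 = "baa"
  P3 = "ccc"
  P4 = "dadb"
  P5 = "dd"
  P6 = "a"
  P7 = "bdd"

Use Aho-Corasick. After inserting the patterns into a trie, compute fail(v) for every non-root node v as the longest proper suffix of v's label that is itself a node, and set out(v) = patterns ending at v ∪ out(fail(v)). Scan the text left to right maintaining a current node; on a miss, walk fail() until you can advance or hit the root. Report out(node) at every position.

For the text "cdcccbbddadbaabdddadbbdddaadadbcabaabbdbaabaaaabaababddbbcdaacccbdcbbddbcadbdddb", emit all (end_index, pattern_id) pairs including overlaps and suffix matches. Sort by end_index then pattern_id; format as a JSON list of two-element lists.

Build:
Trie nodes:
  0='ε' goto a→17 b→7 c→1 d→12
  1='c' goto a→2 c→10
  2='ca' goto d→3
  3='cad' goto b→4
  4='cadb' goto d→5
  5='cadbd' goto d→6
  6='cadbdd' goto ·  [P0 ends]
  7='b' goto a→8 d→18
  8='ba' goto a→9  [P1 ends]
  9='baa' goto ·  [P2 ends]
  10='cc' goto c→11
  11='ccc' goto ·  [P3 ends]
  12='d' goto a→13 d→16
  13='da' goto d→14
  14='dad' goto b→15
  15='dadb' goto ·  [P4 ends]
  16='dd' goto ·  [P5 ends]
  17='a' goto ·  [P6 ends]
  18='bd' goto d→19
  19='bdd' goto ·  [P7 ends]

Failure links (BFS by depth):
  n1('c'): parent n0 fail=0; on 'c' 0 → fail=0;  out ∅∪∅=∅
  n7('b'): parent n0 fail=0; on 'b' 0 → fail=0;  out ∅∪∅=∅
  n12('d'): parent n0 fail=0; on 'd' 0 → fail=0;  out ∅∪∅=∅
  n17('a'): parent n0 fail=0; on 'a' 0 → fail=0;  out {6}∪∅={6}
  n2('ca'): parent n1 fail=0; on 'a' 0 → fail=17;  out ∅∪{6}={6}
  n8('ba'): parent n7 fail=0; on 'a' 0 → fail=17;  out {1}∪{6}={1,6}
  n10('cc'): parent n1 fail=0; on 'c' 0 → fail=1;  out ∅∪∅=∅
  n13('da'): parent n12 fail=0; on 'a' 0 → fail=17;  out ∅∪{6}={6}
  n16('dd'): parent n12 fail=0; on 'd' 0 → fail=12;  out {5}∪∅={5}
  n18('bd'): parent n7 fail=0; on 'd' 0 → fail=12;  out ∅∪∅=∅
  n3('cad'): parent n2 fail=17; on 'd' 17→0 → fail=12;  out ∅∪∅=∅
  n9('baa'): parent n8 fail=17; on 'a' 17→0 → fail=17;  out {2}∪{6}={2,6}
  n11('ccc'): parent n10 fail=1; on 'c' 1 → fail=10;  out {3}∪∅={3}
  n14('dad'): parent n13 fail=17; on 'd' 17→0 → fail=12;  out ∅∪∅=∅
  n19('bdd'): parent n18 fail=12; on 'd' 12 → fail=16;  out {7}∪{5}={5,7}
  n4('cadb'): parent n3 fail=12; on 'b' 12→0 → fail=7;  out ∅∪∅=∅
  n15('dadb'): parent n14 fail=12; on 'b' 12→0 → fail=7;  out {4}∪∅={4}
  n5('cadbd'): parent n4 fail=7; on 'd' 7 → fail=18;  out ∅∪∅=∅
  n6('cadbdd'): parent n5 fail=18; on 'd' 18 → fail=19;  out {0}∪{5,7}={0,5,7}

Run:
pos 0 'c': at 1
pos 1 'd': at 12 ·f
pos 2 'c': at 1 ·f
pos 3 'c': at 10
pos 4 'c': at 11  emit P3@[2:4]
pos 5 'b': at 7 ·f
pos 6 'b': at 7 ·f
pos 7 'd': at 18
pos 8 'd': at 19  emit P5@[7:8],P7@[6:8]
pos 9 'a': at 13 ·f  emit P6@[9:9]
pos 10 'd': at 14
pos 11 'b': at 15  emit P4@[8:11]
pos 12 'a': at 8 ·f  emit P1@[11:12],P6@[12:12]
pos 13 'a': at 9  emit P2@[11:13],P6@[13:13]
pos 14 'b': at 7 ·f
pos 15 'd': at 18
pos 16 'd': at 19  emit P5@[15:16],P7@[14:16]
pos 17 'd': at 16 ·f  emit P5@[16:17]
pos 18 'a': at 13 ·f  emit P6@[18:18]
pos 19 'd': at 14
pos 20 'b': at 15  emit P4@[17:20]
pos 21 'b': at 7 ·f
pos 22 'd': at 18
pos 23 'd': at 19  emit P5@[22:23],P7@[21:23]
pos 24 'd': at 16 ·f  emit P5@[23:24]
pos 25 'a': at 13 ·f  emit P6@[25:25]
pos 26 'a': at 17 ·f  emit P6@[26:26]
pos 27 'd': at 12 ·f
pos 28 'a': at 13  emit P6@[28:28]
pos 29 'd': at 14
pos 30 'b': at 15  emit P4@[27:30]
pos 31 'c': at 1 ·f
pos 32 'a': at 2  emit P6@[32:32]
pos 33 'b': at 7 ·f
pos 34 'a': at 8  emit P1@[33:34],P6@[34:34]
pos 35 'a': at 9  emit P2@[33:35],P6@[35:35]
pos 36 'b': at 7 ·f
pos 37 'b': at 7 ·f
pos 38 'd': at 18
pos 39 'b': at 7 ·f
pos 40 'a': at 8  emit P1@[39:40],P6@[40:40]
pos 41 'a': at 9  emit P2@[39:41],P6@[41:41]
pos 42 'b': at 7 ·f
pos 43 'a': at 8  emit P1@[42:43],P6@[43:43]
pos 44 'a': at 9  emit P2@[42:44],P6@[44:44]
pos 45 'a': at 17 ·f  emit P6@[45:45]
pos 46 'a': at 17 ·f  emit P6@[46:46]
pos 47 'b': at 7 ·f
pos 48 'a': at 8  emit P1@[47:48],P6@[48:48]
pos 49 'a': at 9  emit P2@[47:49],P6@[49:49]
pos 50 'b': at 7 ·f
pos 51 'a': at 8  emit P1@[50:51],P6@[51:51]
pos 52 'b': at 7 ·f
pos 53 'd': at 18
pos 54 'd': at 19  emit P5@[53:54],P7@[52:54]
pos 55 'b': at 7 ·f
pos 56 'b': at 7 ·f
pos 57 'c': at 1 ·f
pos 58 'd': at 12 ·f
pos 59 'a': at 13  emit P6@[59:59]
pos 60 'a': at 17 ·f  emit P6@[60:60]
pos 61 'c': at 1 ·f
pos 62 'c': at 10
pos 63 'c': at 11  emit P3@[61:63]
pos 64 'b': at 7 ·f
pos 65 'd': at 18
pos 66 'c': at 1 ·f
pos 67 'b': at 7 ·f
pos 68 'b': at 7 ·f
pos 69 'd': at 18
pos 70 'd': at 19  emit P5@[69:70],P7@[68:70]
pos 71 'b': at 7 ·f
pos 72 'c': at 1 ·f
pos 73 'a': at 2  emit P6@[73:73]
pos 74 'd': at 3
pos 75 'b': at 4
pos 76 'd': at 5
pos 77 'd': at 6  emit P0@[72:77],P5@[76:77],P7@[75:77]
pos 78 'd': at 16 ·f  emit P5@[77:78]
pos 79 'b': at 7 ·f

Matches: [[4,3],[8,5],[8,7],[9,6],[11,4],[12,1],[12,6],[13,2],[13,6],[16,5],[16,7],[17,5],[18,6],[20,4],[23,5],[23,7],[24,5],[25,6],[26,6],[28,6],[30,4],[32,6],[34,1],[34,6],[35,2],[35,6],[40,1],[40,6],[41,2],[41,6],[43,1],[43,6],[44,2],[44,6],[45,6],[46,6],[48,1],[48,6],[49,2],[49,6],[51,1],[51,6],[54,5],[54,7],[59,6],[60,6],[63,3],[70,5],[70,7],[73,6],[77,0],[77,5],[77,7],[78,5]]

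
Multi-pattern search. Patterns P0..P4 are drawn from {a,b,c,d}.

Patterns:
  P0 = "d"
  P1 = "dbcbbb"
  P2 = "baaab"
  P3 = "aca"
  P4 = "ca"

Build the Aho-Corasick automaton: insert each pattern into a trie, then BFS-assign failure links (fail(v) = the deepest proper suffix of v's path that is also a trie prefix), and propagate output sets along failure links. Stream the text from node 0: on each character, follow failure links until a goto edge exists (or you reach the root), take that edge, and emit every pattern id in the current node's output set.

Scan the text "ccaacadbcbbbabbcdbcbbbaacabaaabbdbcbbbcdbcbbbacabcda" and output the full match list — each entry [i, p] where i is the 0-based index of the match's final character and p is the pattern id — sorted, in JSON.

Construct AC machine:
Trie (insert patterns):
  n0 'ε': a→12 b→7 c→15 d→1
  n1 'd': b→2  [P0 ends]
  n2 'db': c→3
  n3 'dbc': b→4
  n4 'dbcb': b→5
  n5 'dbcbb': b→6
  n6 'dbcbbb': ·  [P1 ends]
  n7 'b': a→8
  n8 'ba': a→9
  n9 'baa': a→10
  n10 'baaa': b→11
  n11 'baaab': ·  [P2 ends]
  n12 'a': c→13
  n13 'ac': a→14
  n14 'aca': ·  [P3 ends]
  n15 'c': a→16
  n16 'ca': ·  [P4 ends]

Failure links (BFS by depth):
  fail(1) 'd': from fail(0)=0 chase 'd': 0 ⇒ 0;  out={0}∪out(0)={0}
  fail(7) 'b': from fail(0)=0 chase 'b': 0 ⇒ 0;  out=∅∪out(0)=∅
  fail(12) 'a': from fail(0)=0 chase 'a': 0 ⇒ 0;  out=∅∪out(0)=∅
  fail(15) 'c': from fail(0)=0 chase 'c': 0 ⇒ 0;  out=∅∪out(0)=∅
  fail(2) 'db': from fail(1)=0 chase 'b': 0 ⇒ 7;  out=∅∪out(7)=∅
  fail(8) 'ba': from fail(7)=0 chase 'a': 0 ⇒ 12;  out=∅∪out(12)=∅
  fail(13) 'ac': from fail(12)=0 chase 'c': 0 ⇒ 15;  out=∅∪out(15)=∅
  fail(16) 'ca': from fail(15)=0 chase 'a': 0 ⇒ 12;  out={4}∪out(12)={4}
  fail(3) 'dbc': from fail(2)=7 chase 'c': 7→0 ⇒ 15;  out=∅∪out(15)=∅
  fail(9) 'baa': from fail(8)=12 chase 'a': 12→0 ⇒ 12;  out=∅∪out(12)=∅
  fail(14) 'aca': from fail(13)=15 chase 'a': 15 ⇒ 16;  out={3}∪out(16)={3,4}
  fail(4) 'dbcb': from fail(3)=15 chase 'b': 15→0 ⇒ 7;  out=∅∪out(7)=∅
  fail(10) 'baaa': from fail(9)=12 chase 'a': 12→0 ⇒ 12;  out=∅∪out(12)=∅
  fail(5) 'dbcbb': from fail(4)=7 chase 'b': 7→0 ⇒ 7;  out=∅∪out(7)=∅
  fail(11) 'baaab': from fail(10)=12 chase 'b': 12→0 ⇒ 7;  out={2}∪out(7)={2}
  fail(6) 'dbcbbb': from fail(5)=7 chase 'b': 7→0 ⇒ 7;  out={1}∪out(7)={1}

Scan:
[0] read 'c'  n0⇒n15
[1] read 'c'  n15⇒n15 ·f
[2] read 'a'  n15⇒n16  ** P4@[1:2]
[3] read 'a'  n16⇒n12 ·f
[4] read 'c'  n12⇒n13
[5] read 'a'  n13⇒n14  ** P3@[3:5],P4@[4:5]
[6] read 'd'  n14⇒n1 ·f  ** P0@[6:6]
[7] read 'b'  n1⇒n2
[8] read 'c'  n2⇒n3
[9] read 'b'  n3⇒n4
[10] read 'b'  n4⇒n5
[11] read 'b'  n5⇒n6  ** P1@[6:11]
[12] read 'a'  n6⇒n8 ·f
[13] read 'b'  n8⇒n7 ·f
[14] read 'b'  n7⇒n7 ·f
[15] read 'c'  n7⇒n15 ·f
[16] read 'd'  n15⇒n1 ·f  ** P0@[16:16]
[17] read 'b'  n1⇒n2
[18] read 'c'  n2⇒n3
[19] read 'b'  n3⇒n4
[20] read 'b'  n4⇒n5
[21] read 'b'  n5⇒n6  ** P1@[16:21]
[22] read 'a'  n6⇒n8 ·f
[23] read 'a'  n8⇒n9
[24] read 'c'  n9⇒n13 ·f
[25] read 'a'  n13⇒n14  ** P3@[23:25],P4@[24:25]
[26] read 'b'  n14⇒n7 ·f
[27] read 'a'  n7⇒n8
[28] read 'a'  n8⇒n9
[29] read 'a'  n9⇒n10
[30] read 'b'  n10⇒n11  ** P2@[26:30]
[31] read 'b'  n11⇒n7 ·f
[32] read 'd'  n7⇒n1 ·f  ** P0@[32:32]
[33] read 'b'  n1⇒n2
[34] read 'c'  n2⇒n3
[35] read 'b'  n3⇒n4
[36] read 'b'  n4⇒n5
[37] read 'b'  n5⇒n6  ** P1@[32:37]
[38] read 'c'  n6⇒n15 ·f
[39] read 'd'  n15⇒n1 ·f  ** P0@[39:39]
[40] read 'b'  n1⇒n2
[41] read 'c'  n2⇒n3
[42] read 'b'  n3⇒n4
[43] read 'b'  n4⇒n5
[44] read 'b'  n5⇒n6  ** P1@[39:44]
[45] read 'a'  n6⇒n8 ·f
[46] read 'c'  n8⇒n13 ·f
[47] read 'a'  n13⇒n14  ** P3@[45:47],P4@[46:47]
[48] read 'b'  n14⇒n7 ·f
[49] read 'c'  n7⇒n15 ·f
[50] read 'd'  n15⇒n1 ·f  ** P0@[50:50]
[51] read 'a'  n1⇒n12 ·f

Matches: [[2,4],[5,3],[5,4],[6,0],[11,1],[16,0],[21,1],[25,3],[25,4],[30,2],[32,0],[37,1],[39,0],[44,1],[47,3],[47,4],[50,0]]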